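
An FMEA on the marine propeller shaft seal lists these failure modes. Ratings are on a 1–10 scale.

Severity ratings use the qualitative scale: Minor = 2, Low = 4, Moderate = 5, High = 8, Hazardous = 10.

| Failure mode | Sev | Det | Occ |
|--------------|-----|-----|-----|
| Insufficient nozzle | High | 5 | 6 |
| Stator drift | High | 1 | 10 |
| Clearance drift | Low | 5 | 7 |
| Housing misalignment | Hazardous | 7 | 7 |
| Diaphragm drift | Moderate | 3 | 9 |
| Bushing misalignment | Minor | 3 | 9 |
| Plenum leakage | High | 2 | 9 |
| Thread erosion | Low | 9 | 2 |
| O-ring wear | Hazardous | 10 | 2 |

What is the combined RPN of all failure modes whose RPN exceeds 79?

1429

RPN = Severity × Occurrence × Detection:
  Insufficient nozzle: 8 × 6 × 5 = 240
  Stator drift: 8 × 10 × 1 = 80
  Clearance drift: 4 × 7 × 5 = 140
  Housing misalignment: 10 × 7 × 7 = 490
  Diaphragm drift: 5 × 9 × 3 = 135
  Bushing misalignment: 2 × 9 × 3 = 54
  Plenum leakage: 8 × 9 × 2 = 144
  Thread erosion: 4 × 2 × 9 = 72
  O-ring wear: 10 × 2 × 10 = 200
RPN > 79: Insufficient nozzle (240), Stator drift (80), Clearance drift (140), Housing misalignment (490), Diaphragm drift (135), Plenum leakage (144), O-ring wear (200).
Sum: 240 + 80 + 140 + 490 + 135 + 144 + 200 = 1429.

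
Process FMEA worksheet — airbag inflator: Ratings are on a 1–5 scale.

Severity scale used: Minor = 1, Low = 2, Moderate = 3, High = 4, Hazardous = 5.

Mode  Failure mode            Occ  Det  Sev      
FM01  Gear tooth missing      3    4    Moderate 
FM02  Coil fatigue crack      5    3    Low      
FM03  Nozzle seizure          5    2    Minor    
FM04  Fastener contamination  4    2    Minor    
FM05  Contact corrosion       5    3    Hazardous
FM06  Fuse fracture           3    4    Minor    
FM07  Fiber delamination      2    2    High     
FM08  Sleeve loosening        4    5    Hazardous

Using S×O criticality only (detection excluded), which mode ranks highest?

Criticality = Severity × Occurrence:
  FM01: 3 × 3 = 9
  FM02: 2 × 5 = 10
  FM03: 1 × 5 = 5
  FM04: 1 × 4 = 4
  FM05: 5 × 5 = 25
  FM06: 1 × 3 = 3
  FM07: 4 × 2 = 8
  FM08: 5 × 4 = 20
Highest criticality is 25 → FM05.

FM05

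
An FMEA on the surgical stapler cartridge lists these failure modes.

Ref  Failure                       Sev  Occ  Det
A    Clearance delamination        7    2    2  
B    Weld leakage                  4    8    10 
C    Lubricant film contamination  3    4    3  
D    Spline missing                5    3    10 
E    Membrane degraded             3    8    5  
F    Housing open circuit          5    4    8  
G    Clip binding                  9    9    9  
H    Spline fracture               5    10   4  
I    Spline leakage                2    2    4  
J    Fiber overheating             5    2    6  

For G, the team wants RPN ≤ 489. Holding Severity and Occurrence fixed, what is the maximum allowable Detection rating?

G: S=9, O=9, D=9 → current RPN = 729.
Fixed product = 81. Need 81 × D ≤ 489, so D ≤ 489/81 = 6.04.
Maximum integer Detection rating = 6 (gives RPN 486; D=7 would give 567 > 489).

6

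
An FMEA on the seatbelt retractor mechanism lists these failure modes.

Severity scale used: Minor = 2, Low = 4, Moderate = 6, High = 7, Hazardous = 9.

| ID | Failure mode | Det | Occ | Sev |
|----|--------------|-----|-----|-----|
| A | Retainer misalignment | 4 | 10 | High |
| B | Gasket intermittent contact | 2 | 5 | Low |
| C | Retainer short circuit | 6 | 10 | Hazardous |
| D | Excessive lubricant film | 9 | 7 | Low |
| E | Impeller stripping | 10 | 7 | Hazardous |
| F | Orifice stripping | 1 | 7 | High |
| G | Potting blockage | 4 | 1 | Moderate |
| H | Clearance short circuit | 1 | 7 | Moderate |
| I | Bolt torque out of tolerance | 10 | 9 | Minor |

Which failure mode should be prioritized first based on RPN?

E

RPN = Severity × Occurrence × Detection:
  A: 7 × 10 × 4 = 280
  B: 4 × 5 × 2 = 40
  C: 9 × 10 × 6 = 540
  D: 4 × 7 × 9 = 252
  E: 9 × 7 × 10 = 630
  F: 7 × 7 × 1 = 49
  G: 6 × 1 × 4 = 24
  H: 6 × 7 × 1 = 42
  I: 2 × 9 × 10 = 180
Highest RPN is 630 → E.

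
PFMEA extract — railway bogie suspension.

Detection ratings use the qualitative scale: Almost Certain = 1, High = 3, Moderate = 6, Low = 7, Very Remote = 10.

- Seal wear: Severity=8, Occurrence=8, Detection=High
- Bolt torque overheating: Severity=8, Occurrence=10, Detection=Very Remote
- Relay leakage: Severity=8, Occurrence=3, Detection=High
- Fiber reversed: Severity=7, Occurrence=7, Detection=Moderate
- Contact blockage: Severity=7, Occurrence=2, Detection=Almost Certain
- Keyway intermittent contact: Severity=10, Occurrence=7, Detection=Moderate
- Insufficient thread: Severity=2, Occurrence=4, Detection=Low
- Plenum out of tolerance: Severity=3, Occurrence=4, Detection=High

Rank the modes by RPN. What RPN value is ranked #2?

420

RPN = Severity × Occurrence × Detection:
  Seal wear: 8 × 8 × 3 = 192
  Bolt torque overheating: 8 × 10 × 10 = 800
  Relay leakage: 8 × 3 × 3 = 72
  Fiber reversed: 7 × 7 × 6 = 294
  Contact blockage: 7 × 2 × 1 = 14
  Keyway intermittent contact: 10 × 7 × 6 = 420
  Insufficient thread: 2 × 4 × 7 = 56
  Plenum out of tolerance: 3 × 4 × 3 = 36
Sorted descending: 800, 420, 294, 192, 72, 56, 36, 14.
The second-highest RPN is 420 (Keyway intermittent contact).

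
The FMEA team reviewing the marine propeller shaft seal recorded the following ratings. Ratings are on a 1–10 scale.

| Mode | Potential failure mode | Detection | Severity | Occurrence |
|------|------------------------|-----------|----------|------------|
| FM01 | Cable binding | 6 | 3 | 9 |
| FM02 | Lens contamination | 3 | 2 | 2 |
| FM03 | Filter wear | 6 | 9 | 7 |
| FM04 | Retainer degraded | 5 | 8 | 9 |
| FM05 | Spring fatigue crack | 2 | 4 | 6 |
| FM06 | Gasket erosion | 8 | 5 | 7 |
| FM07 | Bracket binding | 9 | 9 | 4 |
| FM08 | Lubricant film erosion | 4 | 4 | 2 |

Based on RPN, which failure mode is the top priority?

FM03

RPN = Severity × Occurrence × Detection:
  FM01: 3 × 9 × 6 = 162
  FM02: 2 × 2 × 3 = 12
  FM03: 9 × 7 × 6 = 378
  FM04: 8 × 9 × 5 = 360
  FM05: 4 × 6 × 2 = 48
  FM06: 5 × 7 × 8 = 280
  FM07: 9 × 4 × 9 = 324
  FM08: 4 × 2 × 4 = 32
Highest RPN is 378 → FM03.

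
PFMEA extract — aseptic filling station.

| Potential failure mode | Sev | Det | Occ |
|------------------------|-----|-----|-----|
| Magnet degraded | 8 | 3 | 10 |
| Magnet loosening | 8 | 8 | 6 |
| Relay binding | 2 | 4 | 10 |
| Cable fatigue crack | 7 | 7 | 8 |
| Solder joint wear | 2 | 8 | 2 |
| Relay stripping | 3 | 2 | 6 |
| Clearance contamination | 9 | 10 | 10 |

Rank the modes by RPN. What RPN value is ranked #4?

240

RPN = Severity × Occurrence × Detection:
  Magnet degraded: 8 × 10 × 3 = 240
  Magnet loosening: 8 × 6 × 8 = 384
  Relay binding: 2 × 10 × 4 = 80
  Cable fatigue crack: 7 × 8 × 7 = 392
  Solder joint wear: 2 × 2 × 8 = 32
  Relay stripping: 3 × 6 × 2 = 36
  Clearance contamination: 9 × 10 × 10 = 900
Sorted descending: 900, 392, 384, 240, 80, 36, 32.
The fourth-highest RPN is 240 (Magnet degraded).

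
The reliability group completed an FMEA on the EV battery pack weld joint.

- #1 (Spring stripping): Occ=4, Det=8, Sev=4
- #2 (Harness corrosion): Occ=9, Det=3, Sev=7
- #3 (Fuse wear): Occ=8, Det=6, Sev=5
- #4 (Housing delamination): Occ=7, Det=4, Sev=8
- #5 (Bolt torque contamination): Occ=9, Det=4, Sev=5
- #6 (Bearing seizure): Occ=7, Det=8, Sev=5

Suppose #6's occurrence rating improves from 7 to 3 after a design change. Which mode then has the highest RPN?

RPN = Severity × Occurrence × Detection:
  #1: 4 × 4 × 8 = 128
  #2: 7 × 9 × 3 = 189
  #3: 5 × 8 × 6 = 240
  #4: 8 × 7 × 4 = 224
  #5: 5 × 9 × 4 = 180
  #6: 5 × 7 × 8 = 280
After action: #6 → 5 × 3 × 8 = 120.
Revised RPNs: #3=240, #4=224, #2=189, #5=180, #1=128, #6=120.
Highest is now #3 (240).

#3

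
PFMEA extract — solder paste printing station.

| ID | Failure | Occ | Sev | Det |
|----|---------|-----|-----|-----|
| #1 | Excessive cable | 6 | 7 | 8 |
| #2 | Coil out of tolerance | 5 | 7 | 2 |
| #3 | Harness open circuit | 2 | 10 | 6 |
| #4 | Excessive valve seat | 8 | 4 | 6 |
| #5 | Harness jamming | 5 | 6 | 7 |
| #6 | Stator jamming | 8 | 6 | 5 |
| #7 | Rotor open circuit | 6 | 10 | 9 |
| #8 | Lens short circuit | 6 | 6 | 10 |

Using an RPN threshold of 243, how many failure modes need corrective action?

3

RPN = Severity × Occurrence × Detection:
  #1: 7 × 6 × 8 = 336
  #2: 7 × 5 × 2 = 70
  #3: 10 × 2 × 6 = 120
  #4: 4 × 8 × 6 = 192
  #5: 6 × 5 × 7 = 210
  #6: 6 × 8 × 5 = 240
  #7: 10 × 6 × 9 = 540
  #8: 6 × 6 × 10 = 360
Modes with RPN ≥ 243: #1 (336), #7 (540), #8 (360) → 3.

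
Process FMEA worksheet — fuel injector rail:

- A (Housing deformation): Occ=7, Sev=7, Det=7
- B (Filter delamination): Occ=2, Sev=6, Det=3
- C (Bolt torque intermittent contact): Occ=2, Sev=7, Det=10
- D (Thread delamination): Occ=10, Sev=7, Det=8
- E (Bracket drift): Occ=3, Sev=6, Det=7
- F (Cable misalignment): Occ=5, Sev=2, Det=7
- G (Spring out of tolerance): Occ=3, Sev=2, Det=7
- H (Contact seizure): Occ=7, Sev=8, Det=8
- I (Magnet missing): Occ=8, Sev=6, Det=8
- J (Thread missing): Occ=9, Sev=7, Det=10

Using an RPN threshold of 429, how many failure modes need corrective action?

RPN = Severity × Occurrence × Detection:
  A: 7 × 7 × 7 = 343
  B: 6 × 2 × 3 = 36
  C: 7 × 2 × 10 = 140
  D: 7 × 10 × 8 = 560
  E: 6 × 3 × 7 = 126
  F: 2 × 5 × 7 = 70
  G: 2 × 3 × 7 = 42
  H: 8 × 7 × 8 = 448
  I: 6 × 8 × 8 = 384
  J: 7 × 9 × 10 = 630
Modes with RPN ≥ 429: D (560), H (448), J (630) → 3.

3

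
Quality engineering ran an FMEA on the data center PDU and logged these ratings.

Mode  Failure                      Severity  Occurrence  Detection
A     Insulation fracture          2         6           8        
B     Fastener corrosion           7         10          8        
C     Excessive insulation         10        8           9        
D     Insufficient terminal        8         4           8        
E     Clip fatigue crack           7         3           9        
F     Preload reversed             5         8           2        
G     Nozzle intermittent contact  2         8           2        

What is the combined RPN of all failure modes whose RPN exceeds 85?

RPN = Severity × Occurrence × Detection:
  A: 2 × 6 × 8 = 96
  B: 7 × 10 × 8 = 560
  C: 10 × 8 × 9 = 720
  D: 8 × 4 × 8 = 256
  E: 7 × 3 × 9 = 189
  F: 5 × 8 × 2 = 80
  G: 2 × 8 × 2 = 32
RPN > 85: A (96), B (560), C (720), D (256), E (189).
Sum: 96 + 560 + 720 + 256 + 189 = 1821.

1821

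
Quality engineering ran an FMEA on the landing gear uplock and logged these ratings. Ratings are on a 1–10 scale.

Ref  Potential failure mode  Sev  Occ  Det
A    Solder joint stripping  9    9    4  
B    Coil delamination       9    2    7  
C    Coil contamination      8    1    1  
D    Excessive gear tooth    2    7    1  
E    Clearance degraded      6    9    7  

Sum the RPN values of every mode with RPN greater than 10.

842

RPN = Severity × Occurrence × Detection:
  A: 9 × 9 × 4 = 324
  B: 9 × 2 × 7 = 126
  C: 8 × 1 × 1 = 8
  D: 2 × 7 × 1 = 14
  E: 6 × 9 × 7 = 378
RPN > 10: A (324), B (126), D (14), E (378).
Sum: 324 + 126 + 14 + 378 = 842.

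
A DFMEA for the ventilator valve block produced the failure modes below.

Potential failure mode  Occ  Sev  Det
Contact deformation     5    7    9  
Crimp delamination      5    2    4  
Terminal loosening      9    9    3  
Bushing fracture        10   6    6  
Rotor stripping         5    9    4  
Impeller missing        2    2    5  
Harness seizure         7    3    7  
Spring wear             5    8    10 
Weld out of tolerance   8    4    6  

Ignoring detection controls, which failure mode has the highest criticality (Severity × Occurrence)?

Terminal loosening

Criticality = Severity × Occurrence:
  Contact deformation: 7 × 5 = 35
  Crimp delamination: 2 × 5 = 10
  Terminal loosening: 9 × 9 = 81
  Bushing fracture: 6 × 10 = 60
  Rotor stripping: 9 × 5 = 45
  Impeller missing: 2 × 2 = 4
  Harness seizure: 3 × 7 = 21
  Spring wear: 8 × 5 = 40
  Weld out of tolerance: 4 × 8 = 32
Highest criticality is 81 → Terminal loosening.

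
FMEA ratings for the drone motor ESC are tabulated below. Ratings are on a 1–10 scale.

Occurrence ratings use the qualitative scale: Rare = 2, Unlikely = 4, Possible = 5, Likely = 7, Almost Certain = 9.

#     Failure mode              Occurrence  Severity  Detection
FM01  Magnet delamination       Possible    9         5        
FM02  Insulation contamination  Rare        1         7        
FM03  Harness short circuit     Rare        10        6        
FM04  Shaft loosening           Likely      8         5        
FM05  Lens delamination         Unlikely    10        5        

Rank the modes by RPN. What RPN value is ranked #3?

200

RPN = Severity × Occurrence × Detection:
  FM01: 9 × 5 × 5 = 225
  FM02: 1 × 2 × 7 = 14
  FM03: 10 × 2 × 6 = 120
  FM04: 8 × 7 × 5 = 280
  FM05: 10 × 4 × 5 = 200
Sorted descending: 280, 225, 200, 120, 14.
The third-highest RPN is 200 (FM05).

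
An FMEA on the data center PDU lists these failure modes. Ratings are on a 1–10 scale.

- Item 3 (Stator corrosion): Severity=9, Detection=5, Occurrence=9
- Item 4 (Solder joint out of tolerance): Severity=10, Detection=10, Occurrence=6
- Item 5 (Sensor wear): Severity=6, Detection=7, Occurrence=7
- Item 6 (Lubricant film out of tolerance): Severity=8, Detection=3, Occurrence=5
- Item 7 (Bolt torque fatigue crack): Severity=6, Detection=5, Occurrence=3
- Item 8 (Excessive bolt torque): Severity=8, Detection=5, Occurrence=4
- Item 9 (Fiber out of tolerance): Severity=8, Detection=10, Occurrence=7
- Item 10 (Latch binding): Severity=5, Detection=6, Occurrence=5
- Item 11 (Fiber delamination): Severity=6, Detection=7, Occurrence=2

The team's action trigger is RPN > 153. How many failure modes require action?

5

RPN = Severity × Occurrence × Detection:
  Item 3: 9 × 9 × 5 = 405
  Item 4: 10 × 6 × 10 = 600
  Item 5: 6 × 7 × 7 = 294
  Item 6: 8 × 5 × 3 = 120
  Item 7: 6 × 3 × 5 = 90
  Item 8: 8 × 4 × 5 = 160
  Item 9: 8 × 7 × 10 = 560
  Item 10: 5 × 5 × 6 = 150
  Item 11: 6 × 2 × 7 = 84
Modes with RPN > 153: Item 3 (405), Item 4 (600), Item 5 (294), Item 8 (160), Item 9 (560) → 5.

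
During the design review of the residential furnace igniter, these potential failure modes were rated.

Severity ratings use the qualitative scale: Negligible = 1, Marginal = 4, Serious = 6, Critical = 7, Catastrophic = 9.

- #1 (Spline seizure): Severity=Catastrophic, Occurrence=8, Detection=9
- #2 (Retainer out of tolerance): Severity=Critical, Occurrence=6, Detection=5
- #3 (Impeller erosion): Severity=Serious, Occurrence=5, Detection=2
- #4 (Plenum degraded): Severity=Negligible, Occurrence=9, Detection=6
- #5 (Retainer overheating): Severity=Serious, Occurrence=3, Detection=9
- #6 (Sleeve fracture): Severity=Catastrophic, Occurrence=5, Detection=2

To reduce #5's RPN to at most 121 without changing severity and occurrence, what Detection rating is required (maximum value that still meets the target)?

#5: S=6, O=3, D=9 → current RPN = 162.
Fixed product = 18. Need 18 × D ≤ 121, so D ≤ 121/18 = 6.72.
Maximum integer Detection rating = 6 (gives RPN 108; D=7 would give 126 > 121).

6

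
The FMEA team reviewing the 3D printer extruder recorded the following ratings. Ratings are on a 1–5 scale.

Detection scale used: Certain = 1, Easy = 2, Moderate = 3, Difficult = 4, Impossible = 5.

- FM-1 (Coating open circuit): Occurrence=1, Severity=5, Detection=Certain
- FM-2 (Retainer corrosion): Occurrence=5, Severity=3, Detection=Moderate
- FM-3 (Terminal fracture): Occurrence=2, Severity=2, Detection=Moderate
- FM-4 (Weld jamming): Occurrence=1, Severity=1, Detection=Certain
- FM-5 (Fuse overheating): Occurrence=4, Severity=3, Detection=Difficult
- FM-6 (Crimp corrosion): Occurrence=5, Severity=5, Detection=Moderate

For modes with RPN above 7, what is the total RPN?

RPN = Severity × Occurrence × Detection:
  FM-1: 5 × 1 × 1 = 5
  FM-2: 3 × 5 × 3 = 45
  FM-3: 2 × 2 × 3 = 12
  FM-4: 1 × 1 × 1 = 1
  FM-5: 3 × 4 × 4 = 48
  FM-6: 5 × 5 × 3 = 75
RPN > 7: FM-2 (45), FM-3 (12), FM-5 (48), FM-6 (75).
Sum: 45 + 12 + 48 + 75 = 180.

180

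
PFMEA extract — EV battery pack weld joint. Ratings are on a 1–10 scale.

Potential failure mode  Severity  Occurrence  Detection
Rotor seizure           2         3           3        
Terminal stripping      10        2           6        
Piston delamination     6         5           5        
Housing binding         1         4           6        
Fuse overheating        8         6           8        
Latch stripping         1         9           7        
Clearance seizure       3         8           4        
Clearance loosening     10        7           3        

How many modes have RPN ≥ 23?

RPN = Severity × Occurrence × Detection:
  Rotor seizure: 2 × 3 × 3 = 18
  Terminal stripping: 10 × 2 × 6 = 120
  Piston delamination: 6 × 5 × 5 = 150
  Housing binding: 1 × 4 × 6 = 24
  Fuse overheating: 8 × 6 × 8 = 384
  Latch stripping: 1 × 9 × 7 = 63
  Clearance seizure: 3 × 8 × 4 = 96
  Clearance loosening: 10 × 7 × 3 = 210
Modes with RPN ≥ 23: Terminal stripping (120), Piston delamination (150), Housing binding (24), Fuse overheating (384), Latch stripping (63), Clearance seizure (96), Clearance loosening (210) → 7.

7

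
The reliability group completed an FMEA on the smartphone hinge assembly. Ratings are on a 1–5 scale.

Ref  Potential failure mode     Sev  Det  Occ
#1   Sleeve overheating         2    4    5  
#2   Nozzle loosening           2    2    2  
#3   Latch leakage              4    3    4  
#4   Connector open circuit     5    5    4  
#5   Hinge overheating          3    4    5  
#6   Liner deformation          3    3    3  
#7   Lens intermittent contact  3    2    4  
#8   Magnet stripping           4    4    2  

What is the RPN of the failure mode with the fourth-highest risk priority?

40

RPN = Severity × Occurrence × Detection:
  #1: 2 × 5 × 4 = 40
  #2: 2 × 2 × 2 = 8
  #3: 4 × 4 × 3 = 48
  #4: 5 × 4 × 5 = 100
  #5: 3 × 5 × 4 = 60
  #6: 3 × 3 × 3 = 27
  #7: 3 × 4 × 2 = 24
  #8: 4 × 2 × 4 = 32
Sorted descending: 100, 60, 48, 40, 32, 27, 24, 8.
The fourth-highest RPN is 40 (#1).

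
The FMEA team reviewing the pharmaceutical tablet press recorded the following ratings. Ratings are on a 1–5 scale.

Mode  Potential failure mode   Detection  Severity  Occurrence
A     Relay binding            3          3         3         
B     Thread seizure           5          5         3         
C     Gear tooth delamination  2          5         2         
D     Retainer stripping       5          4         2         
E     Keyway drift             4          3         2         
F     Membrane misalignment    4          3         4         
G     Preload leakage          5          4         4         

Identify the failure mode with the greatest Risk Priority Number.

G

RPN = Severity × Occurrence × Detection:
  A: 3 × 3 × 3 = 27
  B: 5 × 3 × 5 = 75
  C: 5 × 2 × 2 = 20
  D: 4 × 2 × 5 = 40
  E: 3 × 2 × 4 = 24
  F: 3 × 4 × 4 = 48
  G: 4 × 4 × 5 = 80
Highest RPN is 80 → G.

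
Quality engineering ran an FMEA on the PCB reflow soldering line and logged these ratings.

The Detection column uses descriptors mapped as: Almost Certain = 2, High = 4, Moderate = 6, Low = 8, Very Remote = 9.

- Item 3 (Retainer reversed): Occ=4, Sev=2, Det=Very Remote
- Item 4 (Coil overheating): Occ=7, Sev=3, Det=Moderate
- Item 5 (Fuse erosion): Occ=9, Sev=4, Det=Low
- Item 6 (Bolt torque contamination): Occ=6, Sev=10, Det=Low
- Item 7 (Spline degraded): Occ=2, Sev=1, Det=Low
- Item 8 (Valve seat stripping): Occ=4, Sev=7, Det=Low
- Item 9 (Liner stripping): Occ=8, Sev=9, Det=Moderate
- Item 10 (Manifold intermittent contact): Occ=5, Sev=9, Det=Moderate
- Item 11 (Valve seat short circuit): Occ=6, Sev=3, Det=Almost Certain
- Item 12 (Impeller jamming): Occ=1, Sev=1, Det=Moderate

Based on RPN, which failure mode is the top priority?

RPN = Severity × Occurrence × Detection:
  Item 3: 2 × 4 × 9 = 72
  Item 4: 3 × 7 × 6 = 126
  Item 5: 4 × 9 × 8 = 288
  Item 6: 10 × 6 × 8 = 480
  Item 7: 1 × 2 × 8 = 16
  Item 8: 7 × 4 × 8 = 224
  Item 9: 9 × 8 × 6 = 432
  Item 10: 9 × 5 × 6 = 270
  Item 11: 3 × 6 × 2 = 36
  Item 12: 1 × 1 × 6 = 6
Highest RPN is 480 → Item 6.

Item 6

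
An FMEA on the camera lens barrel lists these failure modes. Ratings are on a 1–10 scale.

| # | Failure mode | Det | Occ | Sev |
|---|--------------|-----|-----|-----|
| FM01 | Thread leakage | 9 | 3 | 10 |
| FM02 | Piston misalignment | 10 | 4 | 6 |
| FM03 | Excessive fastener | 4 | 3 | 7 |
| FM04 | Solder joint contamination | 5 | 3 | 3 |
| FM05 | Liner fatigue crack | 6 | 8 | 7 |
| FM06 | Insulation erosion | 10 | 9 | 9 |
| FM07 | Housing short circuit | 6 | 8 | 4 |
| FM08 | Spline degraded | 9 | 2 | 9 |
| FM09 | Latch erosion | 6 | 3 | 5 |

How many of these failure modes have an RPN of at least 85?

7

RPN = Severity × Occurrence × Detection:
  FM01: 10 × 3 × 9 = 270
  FM02: 6 × 4 × 10 = 240
  FM03: 7 × 3 × 4 = 84
  FM04: 3 × 3 × 5 = 45
  FM05: 7 × 8 × 6 = 336
  FM06: 9 × 9 × 10 = 810
  FM07: 4 × 8 × 6 = 192
  FM08: 9 × 2 × 9 = 162
  FM09: 5 × 3 × 6 = 90
Modes with RPN ≥ 85: FM01 (270), FM02 (240), FM05 (336), FM06 (810), FM07 (192), FM08 (162), FM09 (90) → 7.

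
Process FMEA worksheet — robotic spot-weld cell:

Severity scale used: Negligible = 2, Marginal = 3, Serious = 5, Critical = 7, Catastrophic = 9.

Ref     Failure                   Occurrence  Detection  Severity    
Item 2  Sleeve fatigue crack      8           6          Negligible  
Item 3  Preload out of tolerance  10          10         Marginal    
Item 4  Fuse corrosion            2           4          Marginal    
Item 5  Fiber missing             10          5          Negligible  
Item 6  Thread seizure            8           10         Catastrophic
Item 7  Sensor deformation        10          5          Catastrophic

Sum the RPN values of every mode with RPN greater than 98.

1570

RPN = Severity × Occurrence × Detection:
  Item 2: 2 × 8 × 6 = 96
  Item 3: 3 × 10 × 10 = 300
  Item 4: 3 × 2 × 4 = 24
  Item 5: 2 × 10 × 5 = 100
  Item 6: 9 × 8 × 10 = 720
  Item 7: 9 × 10 × 5 = 450
RPN > 98: Item 3 (300), Item 5 (100), Item 6 (720), Item 7 (450).
Sum: 300 + 100 + 720 + 450 = 1570.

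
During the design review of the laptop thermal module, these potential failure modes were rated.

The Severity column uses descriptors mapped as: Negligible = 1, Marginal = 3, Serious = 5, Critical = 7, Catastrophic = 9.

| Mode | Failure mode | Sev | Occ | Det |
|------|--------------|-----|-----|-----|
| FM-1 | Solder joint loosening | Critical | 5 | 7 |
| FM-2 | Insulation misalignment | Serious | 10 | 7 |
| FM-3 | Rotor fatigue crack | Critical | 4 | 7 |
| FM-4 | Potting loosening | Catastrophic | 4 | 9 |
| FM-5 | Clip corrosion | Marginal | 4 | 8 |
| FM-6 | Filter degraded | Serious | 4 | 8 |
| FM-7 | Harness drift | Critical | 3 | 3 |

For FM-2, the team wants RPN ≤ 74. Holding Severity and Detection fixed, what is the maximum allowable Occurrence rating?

2

FM-2: S=5, O=10, D=7 → current RPN = 350.
Fixed product = 35. Need 35 × O ≤ 74, so O ≤ 74/35 = 2.11.
Maximum integer Occurrence rating = 2 (gives RPN 70; O=3 would give 105 > 74).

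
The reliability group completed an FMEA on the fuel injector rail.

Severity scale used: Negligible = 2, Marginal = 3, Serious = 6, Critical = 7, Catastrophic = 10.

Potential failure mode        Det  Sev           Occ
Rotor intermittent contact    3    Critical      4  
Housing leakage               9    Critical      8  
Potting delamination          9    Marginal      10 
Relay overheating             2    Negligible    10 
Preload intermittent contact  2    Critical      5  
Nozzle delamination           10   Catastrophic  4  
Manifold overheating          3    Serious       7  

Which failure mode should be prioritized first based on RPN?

RPN = Severity × Occurrence × Detection:
  Rotor intermittent contact: 7 × 4 × 3 = 84
  Housing leakage: 7 × 8 × 9 = 504
  Potting delamination: 3 × 10 × 9 = 270
  Relay overheating: 2 × 10 × 2 = 40
  Preload intermittent contact: 7 × 5 × 2 = 70
  Nozzle delamination: 10 × 4 × 10 = 400
  Manifold overheating: 6 × 7 × 3 = 126
Highest RPN is 504 → Housing leakage.

Housing leakage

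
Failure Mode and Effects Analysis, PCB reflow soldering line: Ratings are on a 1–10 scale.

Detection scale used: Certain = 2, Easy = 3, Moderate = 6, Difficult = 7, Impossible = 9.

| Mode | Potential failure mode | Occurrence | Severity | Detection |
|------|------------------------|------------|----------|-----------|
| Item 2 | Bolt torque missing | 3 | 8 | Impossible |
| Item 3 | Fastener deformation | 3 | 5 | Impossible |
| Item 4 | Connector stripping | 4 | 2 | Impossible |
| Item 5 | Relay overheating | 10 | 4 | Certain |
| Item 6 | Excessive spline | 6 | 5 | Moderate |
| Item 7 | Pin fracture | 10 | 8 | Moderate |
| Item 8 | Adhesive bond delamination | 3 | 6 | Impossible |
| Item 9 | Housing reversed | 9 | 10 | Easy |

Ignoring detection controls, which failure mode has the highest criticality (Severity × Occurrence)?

Item 9

Criticality = Severity × Occurrence:
  Item 2: 8 × 3 = 24
  Item 3: 5 × 3 = 15
  Item 4: 2 × 4 = 8
  Item 5: 4 × 10 = 40
  Item 6: 5 × 6 = 30
  Item 7: 8 × 10 = 80
  Item 8: 6 × 3 = 18
  Item 9: 10 × 9 = 90
Highest criticality is 90 → Item 9.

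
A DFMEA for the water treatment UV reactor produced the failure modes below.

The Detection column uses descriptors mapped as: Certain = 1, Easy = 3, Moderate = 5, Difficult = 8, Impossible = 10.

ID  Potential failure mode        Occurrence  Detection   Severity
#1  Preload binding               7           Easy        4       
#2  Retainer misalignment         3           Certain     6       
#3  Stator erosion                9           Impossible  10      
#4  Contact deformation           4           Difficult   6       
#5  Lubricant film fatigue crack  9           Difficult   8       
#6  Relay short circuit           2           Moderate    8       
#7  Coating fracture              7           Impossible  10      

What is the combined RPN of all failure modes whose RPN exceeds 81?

RPN = Severity × Occurrence × Detection:
  #1: 4 × 7 × 3 = 84
  #2: 6 × 3 × 1 = 18
  #3: 10 × 9 × 10 = 900
  #4: 6 × 4 × 8 = 192
  #5: 8 × 9 × 8 = 576
  #6: 8 × 2 × 5 = 80
  #7: 10 × 7 × 10 = 700
RPN > 81: #1 (84), #3 (900), #4 (192), #5 (576), #7 (700).
Sum: 84 + 900 + 192 + 576 + 700 = 2452.

2452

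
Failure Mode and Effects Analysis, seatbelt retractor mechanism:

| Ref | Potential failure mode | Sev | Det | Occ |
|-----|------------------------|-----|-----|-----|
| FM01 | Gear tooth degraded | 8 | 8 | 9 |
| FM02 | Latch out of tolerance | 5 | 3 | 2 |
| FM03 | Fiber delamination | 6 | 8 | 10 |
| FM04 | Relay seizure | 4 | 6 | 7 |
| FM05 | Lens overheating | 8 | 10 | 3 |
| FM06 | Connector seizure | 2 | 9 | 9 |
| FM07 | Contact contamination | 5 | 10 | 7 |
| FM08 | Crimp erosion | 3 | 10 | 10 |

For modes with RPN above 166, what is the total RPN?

RPN = Severity × Occurrence × Detection:
  FM01: 8 × 9 × 8 = 576
  FM02: 5 × 2 × 3 = 30
  FM03: 6 × 10 × 8 = 480
  FM04: 4 × 7 × 6 = 168
  FM05: 8 × 3 × 10 = 240
  FM06: 2 × 9 × 9 = 162
  FM07: 5 × 7 × 10 = 350
  FM08: 3 × 10 × 10 = 300
RPN > 166: FM01 (576), FM03 (480), FM04 (168), FM05 (240), FM07 (350), FM08 (300).
Sum: 576 + 480 + 168 + 240 + 350 + 300 = 2114.

2114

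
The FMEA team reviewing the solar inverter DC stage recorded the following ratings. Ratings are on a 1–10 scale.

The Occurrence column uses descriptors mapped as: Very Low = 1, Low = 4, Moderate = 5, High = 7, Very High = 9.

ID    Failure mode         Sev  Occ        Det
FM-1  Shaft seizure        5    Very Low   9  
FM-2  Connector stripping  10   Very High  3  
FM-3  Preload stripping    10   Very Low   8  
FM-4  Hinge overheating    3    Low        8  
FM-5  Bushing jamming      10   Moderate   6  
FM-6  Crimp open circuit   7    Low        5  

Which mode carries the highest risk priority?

FM-5

RPN = Severity × Occurrence × Detection:
  FM-1: 5 × 1 × 9 = 45
  FM-2: 10 × 9 × 3 = 270
  FM-3: 10 × 1 × 8 = 80
  FM-4: 3 × 4 × 8 = 96
  FM-5: 10 × 5 × 6 = 300
  FM-6: 7 × 4 × 5 = 140
Highest RPN is 300 → FM-5.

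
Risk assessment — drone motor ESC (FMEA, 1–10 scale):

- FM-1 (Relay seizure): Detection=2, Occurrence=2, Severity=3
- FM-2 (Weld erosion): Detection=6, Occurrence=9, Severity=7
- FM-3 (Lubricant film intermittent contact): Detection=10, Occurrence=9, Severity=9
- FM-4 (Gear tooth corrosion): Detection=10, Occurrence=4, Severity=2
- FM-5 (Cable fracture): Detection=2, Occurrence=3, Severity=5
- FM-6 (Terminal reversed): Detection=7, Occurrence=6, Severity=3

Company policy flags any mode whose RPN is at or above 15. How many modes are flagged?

5

RPN = Severity × Occurrence × Detection:
  FM-1: 3 × 2 × 2 = 12
  FM-2: 7 × 9 × 6 = 378
  FM-3: 9 × 9 × 10 = 810
  FM-4: 2 × 4 × 10 = 80
  FM-5: 5 × 3 × 2 = 30
  FM-6: 3 × 6 × 7 = 126
Modes with RPN ≥ 15: FM-2 (378), FM-3 (810), FM-4 (80), FM-5 (30), FM-6 (126) → 5.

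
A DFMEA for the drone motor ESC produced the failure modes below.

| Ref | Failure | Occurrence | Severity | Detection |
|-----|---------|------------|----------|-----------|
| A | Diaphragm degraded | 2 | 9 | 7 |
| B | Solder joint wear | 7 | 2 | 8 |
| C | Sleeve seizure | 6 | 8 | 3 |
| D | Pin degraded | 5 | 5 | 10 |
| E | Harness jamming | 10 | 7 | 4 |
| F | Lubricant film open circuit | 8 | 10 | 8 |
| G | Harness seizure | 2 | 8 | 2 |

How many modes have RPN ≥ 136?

RPN = Severity × Occurrence × Detection:
  A: 9 × 2 × 7 = 126
  B: 2 × 7 × 8 = 112
  C: 8 × 6 × 3 = 144
  D: 5 × 5 × 10 = 250
  E: 7 × 10 × 4 = 280
  F: 10 × 8 × 8 = 640
  G: 8 × 2 × 2 = 32
Modes with RPN ≥ 136: C (144), D (250), E (280), F (640) → 4.

4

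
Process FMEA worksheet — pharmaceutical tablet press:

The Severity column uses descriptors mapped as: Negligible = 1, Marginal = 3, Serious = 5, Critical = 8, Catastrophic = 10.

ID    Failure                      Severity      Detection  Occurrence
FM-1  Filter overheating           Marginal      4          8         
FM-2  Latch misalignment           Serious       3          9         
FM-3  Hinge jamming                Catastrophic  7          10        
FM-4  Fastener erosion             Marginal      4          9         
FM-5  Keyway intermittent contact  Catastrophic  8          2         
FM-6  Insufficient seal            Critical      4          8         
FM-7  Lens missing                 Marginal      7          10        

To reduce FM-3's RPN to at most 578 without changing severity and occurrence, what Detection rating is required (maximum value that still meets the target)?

FM-3: S=10, O=10, D=7 → current RPN = 700.
Fixed product = 100. Need 100 × D ≤ 578, so D ≤ 578/100 = 5.78.
Maximum integer Detection rating = 5 (gives RPN 500; D=6 would give 600 > 578).

5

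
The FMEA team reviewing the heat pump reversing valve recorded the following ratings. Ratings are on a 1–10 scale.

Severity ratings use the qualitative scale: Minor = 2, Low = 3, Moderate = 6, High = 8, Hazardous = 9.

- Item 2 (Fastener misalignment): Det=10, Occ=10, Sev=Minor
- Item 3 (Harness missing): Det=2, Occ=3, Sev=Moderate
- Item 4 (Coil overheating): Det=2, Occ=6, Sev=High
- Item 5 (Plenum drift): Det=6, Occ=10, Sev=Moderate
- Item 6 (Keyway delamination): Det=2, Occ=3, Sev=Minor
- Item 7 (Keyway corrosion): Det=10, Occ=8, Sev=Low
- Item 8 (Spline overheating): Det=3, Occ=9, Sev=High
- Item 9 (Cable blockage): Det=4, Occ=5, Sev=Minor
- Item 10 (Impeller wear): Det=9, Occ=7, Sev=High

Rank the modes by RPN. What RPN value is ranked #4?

RPN = Severity × Occurrence × Detection:
  Item 2: 2 × 10 × 10 = 200
  Item 3: 6 × 3 × 2 = 36
  Item 4: 8 × 6 × 2 = 96
  Item 5: 6 × 10 × 6 = 360
  Item 6: 2 × 3 × 2 = 12
  Item 7: 3 × 8 × 10 = 240
  Item 8: 8 × 9 × 3 = 216
  Item 9: 2 × 5 × 4 = 40
  Item 10: 8 × 7 × 9 = 504
Sorted descending: 504, 360, 240, 216, 200, 96, 40, 36, 12.
The fourth-highest RPN is 216 (Item 8).

216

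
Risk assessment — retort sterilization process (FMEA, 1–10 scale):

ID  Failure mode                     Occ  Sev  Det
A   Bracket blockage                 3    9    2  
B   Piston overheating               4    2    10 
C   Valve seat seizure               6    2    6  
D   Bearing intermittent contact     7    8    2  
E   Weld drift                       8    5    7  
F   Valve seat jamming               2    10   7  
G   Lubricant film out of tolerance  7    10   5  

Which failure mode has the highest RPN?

RPN = Severity × Occurrence × Detection:
  A: 9 × 3 × 2 = 54
  B: 2 × 4 × 10 = 80
  C: 2 × 6 × 6 = 72
  D: 8 × 7 × 2 = 112
  E: 5 × 8 × 7 = 280
  F: 10 × 2 × 7 = 140
  G: 10 × 7 × 5 = 350
Highest RPN is 350 → G.

G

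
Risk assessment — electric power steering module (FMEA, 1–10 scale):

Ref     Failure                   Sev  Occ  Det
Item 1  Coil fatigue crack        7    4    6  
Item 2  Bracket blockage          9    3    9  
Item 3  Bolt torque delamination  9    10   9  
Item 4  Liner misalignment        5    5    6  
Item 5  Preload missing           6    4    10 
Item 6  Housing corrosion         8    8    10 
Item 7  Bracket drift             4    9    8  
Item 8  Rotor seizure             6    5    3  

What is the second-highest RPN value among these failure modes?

640

RPN = Severity × Occurrence × Detection:
  Item 1: 7 × 4 × 6 = 168
  Item 2: 9 × 3 × 9 = 243
  Item 3: 9 × 10 × 9 = 810
  Item 4: 5 × 5 × 6 = 150
  Item 5: 6 × 4 × 10 = 240
  Item 6: 8 × 8 × 10 = 640
  Item 7: 4 × 9 × 8 = 288
  Item 8: 6 × 5 × 3 = 90
Sorted descending: 810, 640, 288, 243, 240, 168, 150, 90.
The second-highest RPN is 640 (Item 6).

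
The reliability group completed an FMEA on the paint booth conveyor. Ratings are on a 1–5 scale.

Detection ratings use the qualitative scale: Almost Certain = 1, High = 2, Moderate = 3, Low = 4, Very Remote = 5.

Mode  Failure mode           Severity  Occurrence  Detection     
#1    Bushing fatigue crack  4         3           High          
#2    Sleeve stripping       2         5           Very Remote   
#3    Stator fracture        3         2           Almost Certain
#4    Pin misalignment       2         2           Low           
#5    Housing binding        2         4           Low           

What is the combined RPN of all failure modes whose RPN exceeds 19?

106

RPN = Severity × Occurrence × Detection:
  #1: 4 × 3 × 2 = 24
  #2: 2 × 5 × 5 = 50
  #3: 3 × 2 × 1 = 6
  #4: 2 × 2 × 4 = 16
  #5: 2 × 4 × 4 = 32
RPN > 19: #1 (24), #2 (50), #5 (32).
Sum: 24 + 50 + 32 = 106.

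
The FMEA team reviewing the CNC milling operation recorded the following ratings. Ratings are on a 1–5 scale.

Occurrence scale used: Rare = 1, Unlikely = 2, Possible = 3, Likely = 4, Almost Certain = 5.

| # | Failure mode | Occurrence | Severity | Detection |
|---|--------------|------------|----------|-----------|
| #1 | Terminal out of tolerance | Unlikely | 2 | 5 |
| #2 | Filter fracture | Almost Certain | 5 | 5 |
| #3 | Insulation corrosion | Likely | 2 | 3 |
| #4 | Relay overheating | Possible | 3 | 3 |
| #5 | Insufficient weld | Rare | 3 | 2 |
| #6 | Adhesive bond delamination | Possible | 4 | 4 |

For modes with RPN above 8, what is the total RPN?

RPN = Severity × Occurrence × Detection:
  #1: 2 × 2 × 5 = 20
  #2: 5 × 5 × 5 = 125
  #3: 2 × 4 × 3 = 24
  #4: 3 × 3 × 3 = 27
  #5: 3 × 1 × 2 = 6
  #6: 4 × 3 × 4 = 48
RPN > 8: #1 (20), #2 (125), #3 (24), #4 (27), #6 (48).
Sum: 20 + 125 + 24 + 27 + 48 = 244.

244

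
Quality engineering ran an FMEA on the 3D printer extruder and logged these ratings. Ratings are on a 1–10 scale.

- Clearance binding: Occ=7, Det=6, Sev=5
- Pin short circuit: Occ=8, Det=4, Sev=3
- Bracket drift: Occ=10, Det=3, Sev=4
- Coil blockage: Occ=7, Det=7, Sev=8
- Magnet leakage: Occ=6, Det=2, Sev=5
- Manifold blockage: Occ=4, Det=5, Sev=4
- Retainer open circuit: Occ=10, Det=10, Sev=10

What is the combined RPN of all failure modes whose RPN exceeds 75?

1898

RPN = Severity × Occurrence × Detection:
  Clearance binding: 5 × 7 × 6 = 210
  Pin short circuit: 3 × 8 × 4 = 96
  Bracket drift: 4 × 10 × 3 = 120
  Coil blockage: 8 × 7 × 7 = 392
  Magnet leakage: 5 × 6 × 2 = 60
  Manifold blockage: 4 × 4 × 5 = 80
  Retainer open circuit: 10 × 10 × 10 = 1000
RPN > 75: Clearance binding (210), Pin short circuit (96), Bracket drift (120), Coil blockage (392), Manifold blockage (80), Retainer open circuit (1000).
Sum: 210 + 96 + 120 + 392 + 80 + 1000 = 1898.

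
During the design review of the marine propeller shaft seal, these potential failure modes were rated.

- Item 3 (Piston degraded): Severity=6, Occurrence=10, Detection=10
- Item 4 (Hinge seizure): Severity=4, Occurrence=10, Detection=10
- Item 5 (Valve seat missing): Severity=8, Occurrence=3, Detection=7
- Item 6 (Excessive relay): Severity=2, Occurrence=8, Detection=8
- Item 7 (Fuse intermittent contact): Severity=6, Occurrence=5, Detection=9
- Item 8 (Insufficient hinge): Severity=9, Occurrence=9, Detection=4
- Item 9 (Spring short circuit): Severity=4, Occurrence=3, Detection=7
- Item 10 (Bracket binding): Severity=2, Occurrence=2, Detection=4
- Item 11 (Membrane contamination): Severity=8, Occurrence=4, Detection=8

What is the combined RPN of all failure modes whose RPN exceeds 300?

RPN = Severity × Occurrence × Detection:
  Item 3: 6 × 10 × 10 = 600
  Item 4: 4 × 10 × 10 = 400
  Item 5: 8 × 3 × 7 = 168
  Item 6: 2 × 8 × 8 = 128
  Item 7: 6 × 5 × 9 = 270
  Item 8: 9 × 9 × 4 = 324
  Item 9: 4 × 3 × 7 = 84
  Item 10: 2 × 2 × 4 = 16
  Item 11: 8 × 4 × 8 = 256
RPN > 300: Item 3 (600), Item 4 (400), Item 8 (324).
Sum: 600 + 400 + 324 = 1324.

1324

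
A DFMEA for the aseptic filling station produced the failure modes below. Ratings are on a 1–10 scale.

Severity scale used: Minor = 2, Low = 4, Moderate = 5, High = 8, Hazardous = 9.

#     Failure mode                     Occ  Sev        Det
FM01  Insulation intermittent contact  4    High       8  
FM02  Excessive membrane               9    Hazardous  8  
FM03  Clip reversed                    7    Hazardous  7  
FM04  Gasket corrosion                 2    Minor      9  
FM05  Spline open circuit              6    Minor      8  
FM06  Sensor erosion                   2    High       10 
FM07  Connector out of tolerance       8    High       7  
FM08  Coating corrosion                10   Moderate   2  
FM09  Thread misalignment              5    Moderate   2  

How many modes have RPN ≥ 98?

6

RPN = Severity × Occurrence × Detection:
  FM01: 8 × 4 × 8 = 256
  FM02: 9 × 9 × 8 = 648
  FM03: 9 × 7 × 7 = 441
  FM04: 2 × 2 × 9 = 36
  FM05: 2 × 6 × 8 = 96
  FM06: 8 × 2 × 10 = 160
  FM07: 8 × 8 × 7 = 448
  FM08: 5 × 10 × 2 = 100
  FM09: 5 × 5 × 2 = 50
Modes with RPN ≥ 98: FM01 (256), FM02 (648), FM03 (441), FM06 (160), FM07 (448), FM08 (100) → 6.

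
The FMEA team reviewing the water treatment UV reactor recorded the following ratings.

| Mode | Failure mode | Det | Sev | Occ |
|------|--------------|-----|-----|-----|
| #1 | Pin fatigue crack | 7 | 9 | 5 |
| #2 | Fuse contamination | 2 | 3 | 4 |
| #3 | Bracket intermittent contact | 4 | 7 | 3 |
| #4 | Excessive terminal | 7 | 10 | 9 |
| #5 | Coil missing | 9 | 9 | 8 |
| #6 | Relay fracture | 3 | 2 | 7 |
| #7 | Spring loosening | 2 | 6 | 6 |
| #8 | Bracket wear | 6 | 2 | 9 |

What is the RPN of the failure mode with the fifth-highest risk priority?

RPN = Severity × Occurrence × Detection:
  #1: 9 × 5 × 7 = 315
  #2: 3 × 4 × 2 = 24
  #3: 7 × 3 × 4 = 84
  #4: 10 × 9 × 7 = 630
  #5: 9 × 8 × 9 = 648
  #6: 2 × 7 × 3 = 42
  #7: 6 × 6 × 2 = 72
  #8: 2 × 9 × 6 = 108
Sorted descending: 648, 630, 315, 108, 84, 72, 42, 24.
The fifth-highest RPN is 84 (#3).

84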